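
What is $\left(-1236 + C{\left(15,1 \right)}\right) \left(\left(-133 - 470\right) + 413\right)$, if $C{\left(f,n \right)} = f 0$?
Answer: $234840$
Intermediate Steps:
$C{\left(f,n \right)} = 0$
$\left(-1236 + C{\left(15,1 \right)}\right) \left(\left(-133 - 470\right) + 413\right) = \left(-1236 + 0\right) \left(\left(-133 - 470\right) + 413\right) = - 1236 \left(-603 + 413\right) = \left(-1236\right) \left(-190\right) = 234840$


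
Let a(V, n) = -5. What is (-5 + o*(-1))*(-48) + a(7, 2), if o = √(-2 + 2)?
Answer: 235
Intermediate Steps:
o = 0 (o = √0 = 0)
(-5 + o*(-1))*(-48) + a(7, 2) = (-5 + 0*(-1))*(-48) - 5 = (-5 + 0)*(-48) - 5 = -5*(-48) - 5 = 240 - 5 = 235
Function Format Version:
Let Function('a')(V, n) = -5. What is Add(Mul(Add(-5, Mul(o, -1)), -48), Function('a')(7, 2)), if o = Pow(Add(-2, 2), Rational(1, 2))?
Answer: 235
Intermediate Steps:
o = 0 (o = Pow(0, Rational(1, 2)) = 0)
Add(Mul(Add(-5, Mul(o, -1)), -48), Function('a')(7, 2)) = Add(Mul(Add(-5, Mul(0, -1)), -48), -5) = Add(Mul(Add(-5, 0), -48), -5) = Add(Mul(-5, -48), -5) = Add(240, -5) = 235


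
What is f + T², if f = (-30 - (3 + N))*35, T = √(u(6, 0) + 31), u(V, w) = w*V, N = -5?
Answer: -949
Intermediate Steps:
u(V, w) = V*w
T = √31 (T = √(6*0 + 31) = √(0 + 31) = √31 ≈ 5.5678)
f = -980 (f = (-30 - (3 - 5))*35 = (-30 - 1*(-2))*35 = (-30 + 2)*35 = -28*35 = -980)
f + T² = -980 + (√31)² = -980 + 31 = -949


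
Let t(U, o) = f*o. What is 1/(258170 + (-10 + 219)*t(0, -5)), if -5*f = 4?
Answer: 1/259006 ≈ 3.8609e-6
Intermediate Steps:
f = -⅘ (f = -⅕*4 = -⅘ ≈ -0.80000)
t(U, o) = -4*o/5
1/(258170 + (-10 + 219)*t(0, -5)) = 1/(258170 + (-10 + 219)*(-⅘*(-5))) = 1/(258170 + 209*4) = 1/(258170 + 836) = 1/259006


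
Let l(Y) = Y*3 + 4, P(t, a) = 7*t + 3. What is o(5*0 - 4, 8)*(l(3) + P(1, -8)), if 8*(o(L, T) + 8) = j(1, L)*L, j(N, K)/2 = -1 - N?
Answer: -138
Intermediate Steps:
j(N, K) = -2 - 2*N (j(N, K) = 2*(-1 - N) = -2 - 2*N)
P(t, a) = 3 + 7*t
l(Y) = 4 + 3*Y (l(Y) = 3*Y + 4 = 4 + 3*Y)
o(L, T) = -8 - L/2 (o(L, T) = -8 + ((-2 - 2*1)*L)/8 = -8 + ((-2 - 2)*L)/8 = -8 + (-4*L)/8 = -8 - L/2)
o(5*0 - 4, 8)*(l(3) + P(1, -8)) = (-8 - (5*0 - 4)/2)*((4 + 3*3) + (3 + 7*1)) = (-8 - (0 - 4)/2)*((4 + 9) + (3 + 7)) = (-8 - ½*(-4))*(13 + 10) = (-8 + 2)*23 = -6*23 = -138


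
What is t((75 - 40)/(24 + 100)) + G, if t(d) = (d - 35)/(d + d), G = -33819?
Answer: -67761/2 ≈ -33881.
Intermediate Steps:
t(d) = (-35 + d)/(2*d) (t(d) = (-35 + d)/((2*d)) = (-35 + d)*(1/(2*d)) = (-35 + d)/(2*d))
t((75 - 40)/(24 + 100)) + G = (-35 + (75 - 40)/(24 + 100))/(2*(((75 - 40)/(24 + 100)))) - 33819 = (-35 + 35/124)/(2*((35/124))) - 33819 = (-35 + 35*(1/124))/(2*((35*(1/124)))) - 33819 = (-35 + 35/124)/(2*(35/124)) - 33819 = (½)*(124/35)*(-4305/124) - 33819 = -123/2 - 33819 = -67761/2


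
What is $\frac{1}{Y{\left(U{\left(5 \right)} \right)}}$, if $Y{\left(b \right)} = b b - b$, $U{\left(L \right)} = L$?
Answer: $\frac{1}{20} \approx 0.05$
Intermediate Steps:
$Y{\left(b \right)} = b^{2} - b$
$\frac{1}{Y{\left(U{\left(5 \right)} \right)}} = \frac{1}{5 \left(-1 + 5\right)} = \frac{1}{5 \cdot 4} = \frac{1}{20}$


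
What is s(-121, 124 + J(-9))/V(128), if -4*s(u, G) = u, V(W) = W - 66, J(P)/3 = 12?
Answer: 121/248 ≈ 0.48790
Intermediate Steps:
J(P) = 36 (J(P) = 3*12 = 36)
V(W) = -66 + W
s(u, G) = -u/4
s(-121, 124 + J(-9))/V(128) = (-¼*(-121))/(-66 + 128) = (121/4)/62 = (121/4)*(1/62) = 121/248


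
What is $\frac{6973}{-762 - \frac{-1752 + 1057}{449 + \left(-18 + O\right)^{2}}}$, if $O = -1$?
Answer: $- \frac{1129626}{123305} \approx -9.1612$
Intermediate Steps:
$\frac{6973}{-762 - \frac{-1752 + 1057}{449 + \left(-18 + O\right)^{2}}} = \frac{6973}{-762 - \frac{-1752 + 1057}{449 + \left(-18 - 1\right)^{2}}} = \frac{6973}{-762 - - \frac{695}{449 + \left(-19\right)^{2}}} = \frac{6973}{-762 - - \frac{695}{449 + 361}} = \frac{6973}{-762 - - \frac{695}{810}} = \frac{6973}{-762 - \left(-695\right) \frac{1}{810}} = \frac{6973}{-762 - - \frac{139}{162}} = \frac{6973}{-762 + \frac{139}{162}} = \frac{6973}{- \frac{123305}{162}} = 6973 \left(- \frac{162}{123305}\right) = - \frac{1129626}{123305}$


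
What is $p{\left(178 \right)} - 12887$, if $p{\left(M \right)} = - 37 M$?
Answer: $-19473$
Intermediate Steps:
$p{\left(178 \right)} - 12887 = \left(-37\right) 178 - 12887 = -6586 - 12887 = -19473$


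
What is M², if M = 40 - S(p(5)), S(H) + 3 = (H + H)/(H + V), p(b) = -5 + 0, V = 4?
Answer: 1089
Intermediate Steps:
p(b) = -5
S(H) = -3 + 2*H/(4 + H) (S(H) = -3 + (H + H)/(H + 4) = -3 + (2*H)/(4 + H) = -3 + 2*H/(4 + H))
M = 33 (M = 40 - (-12 - 1*(-5))/(4 - 5) = 40 - (-12 + 5)/(-1) = 40 - (-1)*(-7) = 40 - 1*7 = 40 - 7 = 33)
M² = 33² = 1089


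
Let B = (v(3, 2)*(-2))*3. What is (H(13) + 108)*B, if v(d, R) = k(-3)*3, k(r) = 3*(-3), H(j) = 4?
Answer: 18144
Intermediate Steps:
k(r) = -9
v(d, R) = -27 (v(d, R) = -9*3 = -27)
B = 162 (B = -27*(-2)*3 = 54*3 = 162)
(H(13) + 108)*B = (4 + 108)*162 = 112*162 = 18144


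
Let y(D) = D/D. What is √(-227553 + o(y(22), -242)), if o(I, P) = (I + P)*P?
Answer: I*√169231 ≈ 411.38*I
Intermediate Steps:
y(D) = 1
o(I, P) = P*(I + P)
√(-227553 + o(y(22), -242)) = √(-227553 - 242*(1 - 242)) = √(-227553 - 242*(-241)) = √(-227553 + 58322) = √(-169231) = I*√169231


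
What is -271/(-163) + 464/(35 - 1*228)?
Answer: -23329/31459 ≈ -0.74157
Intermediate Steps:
-271/(-163) + 464/(35 - 1*228) = -271*(-1/163) + 464/(35 - 228) = 271/163 + 464/(-193) = 271/163 + 464*(-1/193) = 271/163 - 464/193 = -23329/31459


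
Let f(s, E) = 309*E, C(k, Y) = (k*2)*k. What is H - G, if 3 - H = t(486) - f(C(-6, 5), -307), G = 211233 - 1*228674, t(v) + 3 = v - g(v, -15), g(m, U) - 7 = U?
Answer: -77910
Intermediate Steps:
g(m, U) = 7 + U
C(k, Y) = 2*k² (C(k, Y) = (2*k)*k = 2*k²)
t(v) = 5 + v (t(v) = -3 + (v - (7 - 15)) = -3 + (v - 1*(-8)) = -3 + (v + 8) = -3 + (8 + v) = 5 + v)
G = -17441 (G = 211233 - 228674 = -17441)
H = -95351 (H = 3 - ((5 + 486) - 309*(-307)) = 3 - (491 - 1*(-94863)) = 3 - (491 + 94863) = 3 - 1*95354 = 3 - 95354 = -95351)
H - G = -95351 - 1*(-17441) = -95351 + 17441 = -77910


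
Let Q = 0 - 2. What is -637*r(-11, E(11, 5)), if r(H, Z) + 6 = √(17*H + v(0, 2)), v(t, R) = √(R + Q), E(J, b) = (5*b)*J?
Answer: 3822 - 637*I*√187 ≈ 3822.0 - 8710.8*I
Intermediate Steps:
E(J, b) = 5*J*b
Q = -2
v(t, R) = √(-2 + R) (v(t, R) = √(R - 2) = √(-2 + R))
r(H, Z) = -6 + √17*√H (r(H, Z) = -6 + √(17*H + √(-2 + 2)) = -6 + √(17*H + √0) = -6 + √(17*H + 0) = -6 + √(17*H) = -6 + √17*√H)
-637*r(-11, E(11, 5)) = -637*(-6 + √17*√(-11)) = -637*(-6 + √17*(I*√11)) = -637*(-6 + I*√187) = 3822 - 637*I*√187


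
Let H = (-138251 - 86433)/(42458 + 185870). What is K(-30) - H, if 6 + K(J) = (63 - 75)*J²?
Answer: -616771921/57082 ≈ -10805.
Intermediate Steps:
K(J) = -6 - 12*J² (K(J) = -6 + (63 - 75)*J² = -6 - 12*J²)
H = -56171/57082 (H = -224684/228328 = -224684*1/228328 = -56171/57082 ≈ -0.98404)
K(-30) - H = (-6 - 12*(-30)²) - 1*(-56171/57082) = (-6 - 12*900) + 56171/57082 = (-6 - 10800) + 56171/57082 = -10806 + 56171/57082 = -616771921/57082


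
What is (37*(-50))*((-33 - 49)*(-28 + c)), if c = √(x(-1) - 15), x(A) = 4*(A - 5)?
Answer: -4247600 + 151700*I*√39 ≈ -4.2476e+6 + 9.4737e+5*I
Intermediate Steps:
x(A) = -20 + 4*A (x(A) = 4*(-5 + A) = -20 + 4*A)
c = I*√39 (c = √((-20 + 4*(-1)) - 15) = √((-20 - 4) - 15) = √(-24 - 15) = √(-39) = I*√39 ≈ 6.245*I)
(37*(-50))*((-33 - 49)*(-28 + c)) = (37*(-50))*((-33 - 49)*(-28 + I*√39)) = -(-151700)*(-28 + I*√39) = -1850*(2296 - 82*I*√39) = -4247600 + 151700*I*√39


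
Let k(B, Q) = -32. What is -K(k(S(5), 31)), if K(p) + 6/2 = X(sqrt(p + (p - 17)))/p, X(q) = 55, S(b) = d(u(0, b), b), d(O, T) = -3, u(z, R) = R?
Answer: 151/32 ≈ 4.7188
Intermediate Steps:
S(b) = -3
K(p) = -3 + 55/p
-K(k(S(5), 31)) = -(-3 + 55/(-32)) = -(-3 + 55*(-1/32)) = -(-3 - 55/32) = -1*(-151/32) = 151/32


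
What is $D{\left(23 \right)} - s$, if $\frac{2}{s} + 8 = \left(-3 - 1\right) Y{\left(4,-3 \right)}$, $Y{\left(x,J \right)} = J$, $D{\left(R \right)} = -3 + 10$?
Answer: $\frac{13}{2} \approx 6.5$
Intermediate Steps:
$D{\left(R \right)} = 7$
$s = \frac{1}{2}$ ($s = \frac{2}{-8 + \left(-3 - 1\right) \left(-3\right)} = \frac{2}{-8 - -12} = \frac{2}{-8 + 12} = \frac{2}{4} = 2 \cdot \frac{1}{4} = \frac{1}{2} \approx 0.5$)
$D{\left(23 \right)} - s = 7 - \frac{1}{2} = \frac{13}{2}$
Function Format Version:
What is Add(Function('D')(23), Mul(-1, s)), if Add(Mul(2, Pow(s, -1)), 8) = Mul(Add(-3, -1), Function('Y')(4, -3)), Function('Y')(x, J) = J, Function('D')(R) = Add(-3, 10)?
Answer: Rational(13, 2) ≈ 6.5000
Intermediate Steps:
Function('D')(R) = 7
s = Rational(1, 2) (s = Mul(2, Pow(Add(-8, Mul(Add(-3, -1), -3)), -1)) = Mul(2, Pow(Add(-8, Mul(-4, -3)), -1)) = Mul(2, Pow(Add(-8, 12), -1)) = Mul(2, Pow(4, -1)) = Mul(2, Rational(1, 4)) = Rational(1, 2) ≈ 0.50000)
Add(Function('D')(23), Mul(-1, s)) = Add(7, Mul(-1, Rational(1, 2))) = Add(7, Rational(-1, 2)) = Rational(13, 2)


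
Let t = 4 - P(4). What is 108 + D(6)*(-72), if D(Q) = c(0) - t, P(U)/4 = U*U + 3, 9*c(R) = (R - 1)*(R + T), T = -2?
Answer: -5092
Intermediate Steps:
c(R) = (-1 + R)*(-2 + R)/9 (c(R) = ((R - 1)*(R - 2))/9 = ((-1 + R)*(-2 + R))/9 = (-1 + R)*(-2 + R)/9)
P(U) = 12 + 4*U² (P(U) = 4*(U*U + 3) = 4*(U² + 3) = 4*(3 + U²) = 12 + 4*U²)
t = -72 (t = 4 - (12 + 4*4²) = 4 - (12 + 4*16) = 4 - (12 + 64) = 4 - 1*76 = 4 - 76 = -72)
D(Q) = 650/9 (D(Q) = (2/9 - ⅓*0 + (⅑)*0²) - 1*(-72) = (2/9 + 0 + (⅑)*0) + 72 = (2/9 + 0 + 0) + 72 = 2/9 + 72 = 650/9)
108 + D(6)*(-72) = 108 + (650/9)*(-72) = 108 - 5200 = -5092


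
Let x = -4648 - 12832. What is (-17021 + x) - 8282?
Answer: -42783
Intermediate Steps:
x = -17480
(-17021 + x) - 8282 = (-17021 - 17480) - 8282 = -34501 - 8282 = -42783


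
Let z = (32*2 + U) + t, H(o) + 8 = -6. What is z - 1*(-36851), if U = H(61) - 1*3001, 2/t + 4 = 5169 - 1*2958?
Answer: 74817302/2207 ≈ 33900.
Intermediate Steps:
H(o) = -14 (H(o) = -8 - 6 = -14)
t = 2/2207 (t = 2/(-4 + (5169 - 1*2958)) = 2/(-4 + (5169 - 2958)) = 2/(-4 + 2211) = 2/2207 ≈ 0.00090621)
U = -3015 (U = -14 - 1*3001 = -14 - 3001 = -3015)
z = -6512855/2207 (z = (32*2 - 3015) + 2/2207 = (64 - 3015) + 2/2207 = -2951 + 2/2207 = -6512855/2207 ≈ -2951.0)
z - 1*(-36851) = -6512855/2207 - 1*(-36851) = -6512855/2207 + 36851 = 74817302/2207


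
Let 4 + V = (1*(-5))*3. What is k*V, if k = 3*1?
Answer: -57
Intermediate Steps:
k = 3
V = -19 (V = -4 + (1*(-5))*3 = -4 - 5*3 = -4 - 15 = -19)
k*V = 3*(-19) = -57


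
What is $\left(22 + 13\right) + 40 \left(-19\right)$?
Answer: $-725$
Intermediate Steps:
$\left(22 + 13\right) + 40 \left(-19\right) = 35 - 760 = -725$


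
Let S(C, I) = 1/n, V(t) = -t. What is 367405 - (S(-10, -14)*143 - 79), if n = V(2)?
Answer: 735111/2 ≈ 3.6756e+5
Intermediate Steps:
n = -2 (n = -1*2 = -2)
S(C, I) = -½ (S(C, I) = 1/(-2) = -½)
367405 - (S(-10, -14)*143 - 79) = 367405 - (-½*143 - 79) = 367405 - (-143/2 - 79) = 367405 - 1*(-301/2) = 367405 + 301/2 = 735111/2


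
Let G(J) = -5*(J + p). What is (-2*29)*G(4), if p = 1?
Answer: 1450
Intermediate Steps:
G(J) = -5 - 5*J (G(J) = -5*(J + 1) = -5*(1 + J) = -5 - 5*J)
(-2*29)*G(4) = (-2*29)*(-5 - 5*4) = -58*(-5 - 20) = -58*(-25) = 1450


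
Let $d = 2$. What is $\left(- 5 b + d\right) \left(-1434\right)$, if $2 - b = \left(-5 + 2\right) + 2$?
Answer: $18642$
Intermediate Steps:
$b = 3$ ($b = 2 - \left(\left(-5 + 2\right) + 2\right) = 2 - \left(-3 + 2\right) = 2 - -1 = 2 + 1 = 3$)
$\left(- 5 b + d\right) \left(-1434\right) = \left(\left(-5\right) 3 + 2\right) \left(-1434\right) = \left(-15 + 2\right) \left(-1434\right) = \left(-13\right) \left(-1434\right) = 18642$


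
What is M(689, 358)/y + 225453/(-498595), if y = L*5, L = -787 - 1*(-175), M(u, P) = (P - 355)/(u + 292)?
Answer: -45118655891/99780825780 ≈ -0.45218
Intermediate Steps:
M(u, P) = (-355 + P)/(292 + u)
L = -612 (L = -787 + 175 = -612)
y = -3060 (y = -612*5 = -3060)
M(689, 358)/y + 225453/(-498595) = ((-355 + 358)/(292 + 689))/(-3060) + 225453/(-498595) = (3/981)*(-1/3060) + 225453*(-1/498595) = ((1/981)*3)*(-1/3060) - 225453/498595 = (1/327)*(-1/3060) - 225453/498595 = -1/1000620 - 225453/498595 = -45118655891/99780825780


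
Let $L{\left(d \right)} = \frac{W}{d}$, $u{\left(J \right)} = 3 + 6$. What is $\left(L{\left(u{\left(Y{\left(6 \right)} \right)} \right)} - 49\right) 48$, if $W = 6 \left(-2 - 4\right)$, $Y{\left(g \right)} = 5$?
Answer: $-2544$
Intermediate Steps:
$W = -36$ ($W = 6 \left(-6\right) = -36$)
$u{\left(J \right)} = 9$
$L{\left(d \right)} = - \frac{36}{d}$
$\left(L{\left(u{\left(Y{\left(6 \right)} \right)} \right)} - 49\right) 48 = \left(- \frac{36}{9} - 49\right) 48 = \left(\left(-36\right) \frac{1}{9} - 49\right) 48 = \left(-4 - 49\right) 48 = \left(-53\right) 48 = -2544$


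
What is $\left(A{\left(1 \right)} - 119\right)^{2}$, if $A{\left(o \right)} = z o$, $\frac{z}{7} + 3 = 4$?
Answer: $12544$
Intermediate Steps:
$z = 7$ ($z = -21 + 7 \cdot 4 = -21 + 28 = 7$)
$A{\left(o \right)} = 7 o$
$\left(A{\left(1 \right)} - 119\right)^{2} = \left(7 \cdot 1 - 119\right)^{2} = \left(7 - 119\right)^{2} = \left(-112\right)^{2} = 12544$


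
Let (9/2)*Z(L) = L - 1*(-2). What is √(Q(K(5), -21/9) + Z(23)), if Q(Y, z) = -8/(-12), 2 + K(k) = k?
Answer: 2*√14/3 ≈ 2.4944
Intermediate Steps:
K(k) = -2 + k
Z(L) = 4/9 + 2*L/9 (Z(L) = 2*(L - 1*(-2))/9 = 2*(L + 2)/9 = 2*(2 + L)/9 = 4/9 + 2*L/9)
Q(Y, z) = ⅔ (Q(Y, z) = -8*(-1/12) = ⅔)
√(Q(K(5), -21/9) + Z(23)) = √(⅔ + (4/9 + (2/9)*23)) = √(⅔ + (4/9 + 46/9)) = √(⅔ + 50/9) = √(56/9) = 2*√14/3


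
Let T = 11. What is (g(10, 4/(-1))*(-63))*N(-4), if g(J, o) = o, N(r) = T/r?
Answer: -693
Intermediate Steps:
N(r) = 11/r
(g(10, 4/(-1))*(-63))*N(-4) = ((4/(-1))*(-63))*(11/(-4)) = ((4*(-1))*(-63))*(11*(-1/4)) = -4*(-63)*(-11/4) = 252*(-11/4) = -693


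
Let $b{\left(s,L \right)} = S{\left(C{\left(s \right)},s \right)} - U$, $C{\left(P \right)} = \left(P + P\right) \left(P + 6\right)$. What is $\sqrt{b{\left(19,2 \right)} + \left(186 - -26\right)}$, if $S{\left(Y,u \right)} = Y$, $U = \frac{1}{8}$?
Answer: $\frac{13 \sqrt{110}}{4} \approx 34.086$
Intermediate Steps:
$C{\left(P \right)} = 2 P \left(6 + P\right)$
$U = \frac{1}{8} \approx 0.125$
$b{\left(s,L \right)} = - \frac{1}{8} + 2 s \left(6 + s\right)$ ($b{\left(s,L \right)} = 2 s \left(6 + s\right) - \frac{1}{8} = - \frac{1}{8} + 2 s \left(6 + s\right)$)
$\sqrt{b{\left(19,2 \right)} + \left(186 - -26\right)} = \sqrt{\left(- \frac{1}{8} + 2 \cdot 19 \left(6 + 19\right)\right) + \left(186 - -26\right)} = \sqrt{\left(- \frac{1}{8} + 2 \cdot 19 \cdot 25\right) + \left(186 + 26\right)} = \sqrt{\left(- \frac{1}{8} + 950\right) + 212} = \sqrt{\frac{7599}{8} + 212} = \sqrt{\frac{9295}{8}} = \frac{13 \sqrt{110}}{4}$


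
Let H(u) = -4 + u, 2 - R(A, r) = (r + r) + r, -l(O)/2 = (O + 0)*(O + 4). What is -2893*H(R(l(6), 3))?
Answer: 31823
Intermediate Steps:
l(O) = -2*O*(4 + O) (l(O) = -2*(O + 0)*(O + 4) = -2*O*(4 + O))
R(A, r) = 2 - 3*r (R(A, r) = 2 - ((r + r) + r) = 2 - (2*r + r) = 2 - 3*r)
-2893*H(R(l(6), 3)) = -2893*(-4 + (2 - 3*3)) = -2893*(-4 + (2 - 9)) = -2893*(-4 - 7) = -2893*(-11) = 31823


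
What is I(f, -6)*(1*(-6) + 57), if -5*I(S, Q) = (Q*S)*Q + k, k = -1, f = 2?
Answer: -3621/5 ≈ -724.20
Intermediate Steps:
I(S, Q) = ⅕ - S*Q²/5 (I(S, Q) = -((Q*S)*Q - 1)/5 = -(S*Q² - 1)/5 = -(-1 + S*Q²)/5 = ⅕ - S*Q²/5)
I(f, -6)*(1*(-6) + 57) = (⅕ - ⅕*2*(-6)²)*(1*(-6) + 57) = (⅕ - ⅕*2*36)*(-6 + 57) = (⅕ - 72/5)*51 = -71/5*51 = -3621/5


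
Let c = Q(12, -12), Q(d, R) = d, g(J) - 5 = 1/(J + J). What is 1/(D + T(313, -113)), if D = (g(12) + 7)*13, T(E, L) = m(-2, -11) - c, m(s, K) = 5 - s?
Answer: 24/3637 ≈ 0.0065988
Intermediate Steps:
g(J) = 5 + 1/(2*J) (g(J) = 5 + 1/(J + J) = 5 + 1/(2*J))
c = 12
T(E, L) = -5 (T(E, L) = (5 - 1*(-2)) - 1*12 = (5 + 2) - 12 = 7 - 12 = -5)
D = 3757/24 (D = ((5 + (½)/12) + 7)*13 = ((5 + (½)*(1/12)) + 7)*13 = ((5 + 1/24) + 7)*13 = (121/24 + 7)*13 = (289/24)*13 = 3757/24 ≈ 156.54)
1/(D + T(313, -113)) = 1/(3757/24 - 5) = 1/(3637/24) = 24/3637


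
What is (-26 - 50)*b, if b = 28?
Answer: -2128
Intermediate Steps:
(-26 - 50)*b = (-26 - 50)*28 = -76*28 = -2128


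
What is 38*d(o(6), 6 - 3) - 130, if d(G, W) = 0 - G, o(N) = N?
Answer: -358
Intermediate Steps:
d(G, W) = -G
38*d(o(6), 6 - 3) - 130 = 38*(-1*6) - 130 = 38*(-6) - 130 = -228 - 130 = -358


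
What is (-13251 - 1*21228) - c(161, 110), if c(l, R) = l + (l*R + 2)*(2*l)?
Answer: -5737904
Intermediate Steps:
c(l, R) = l + 2*l*(2 + R*l) (c(l, R) = l + (R*l + 2)*(2*l) = l + (2 + R*l)*(2*l) = l + 2*l*(2 + R*l))
(-13251 - 1*21228) - c(161, 110) = (-13251 - 1*21228) - 161*(5 + 2*110*161) = (-13251 - 21228) - 161*(5 + 35420) = -34479 - 161*35425 = -34479 - 1*5703425 = -34479 - 5703425 = -5737904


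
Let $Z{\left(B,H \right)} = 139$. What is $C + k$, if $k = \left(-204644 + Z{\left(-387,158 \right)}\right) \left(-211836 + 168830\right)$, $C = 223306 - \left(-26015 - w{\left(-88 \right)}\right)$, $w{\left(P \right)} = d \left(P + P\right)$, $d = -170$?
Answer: $8795221271$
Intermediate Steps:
$w{\left(P \right)} = - 340 P$ ($w{\left(P \right)} = - 170 \left(P + P\right) = - 170 \cdot 2 P = - 340 P$)
$C = 279241$ ($C = 223306 + \left(\left(\left(-340\right) \left(-88\right) + 56453\right) - 30438\right) = 223306 + \left(\left(29920 + 56453\right) - 30438\right) = 223306 + \left(86373 - 30438\right) = 223306 + 55935 = 279241$)
$k = 8794942030$ ($k = \left(-204644 + 139\right) \left(-211836 + 168830\right) = \left(-204505\right) \left(-43006\right) = 8794942030$)
$C + k = 279241 + 8794942030 = 8795221271$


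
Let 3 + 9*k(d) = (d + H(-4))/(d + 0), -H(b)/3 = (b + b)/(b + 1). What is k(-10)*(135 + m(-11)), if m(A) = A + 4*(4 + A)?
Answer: -64/5 ≈ -12.800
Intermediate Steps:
H(b) = -6*b/(1 + b) (H(b) = -3*(b + b)/(b + 1) = -3*2*b/(1 + b) = -6*b/(1 + b))
k(d) = -⅓ + (-8 + d)/(9*d) (k(d) = -⅓ + ((d - 6*(-4)/(1 - 4))/(d + 0))/9 = -⅓ + ((d - 6*(-4)/(-3))/d)/9 = -⅓ + ((d - 6*(-4)*(-⅓))/d)/9 = -⅓ + ((d - 8)/d)/9 = -⅓ + ((-8 + d)/d)/9 = -⅓ + (-8 + d)/(9*d))
m(A) = 16 + 5*A (m(A) = A + (16 + 4*A) = 16 + 5*A)
k(-10)*(135 + m(-11)) = ((2/9)*(-4 - 1*(-10))/(-10))*(135 + (16 + 5*(-11))) = ((2/9)*(-⅒)*(-4 + 10))*(135 + (16 - 55)) = ((2/9)*(-⅒)*6)*(135 - 39) = -2/15*96 = -64/5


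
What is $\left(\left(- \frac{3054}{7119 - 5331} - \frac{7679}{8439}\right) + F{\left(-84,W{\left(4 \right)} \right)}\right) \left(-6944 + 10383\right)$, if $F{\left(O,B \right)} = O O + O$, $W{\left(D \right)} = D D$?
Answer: $\frac{60274511101849}{2514822} \approx 2.3968 \cdot 10^{7}$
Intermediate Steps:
$W{\left(D \right)} = D^{2}$
$F{\left(O,B \right)} = O + O^{2}$ ($F{\left(O,B \right)} = O^{2} + O = O + O^{2}$)
$\left(\left(- \frac{3054}{7119 - 5331} - \frac{7679}{8439}\right) + F{\left(-84,W{\left(4 \right)} \right)}\right) \left(-6944 + 10383\right) = \left(\left(- \frac{3054}{7119 - 5331} - \frac{7679}{8439}\right) - 84 \left(1 - 84\right)\right) \left(-6944 + 10383\right) = \left(\left(- \frac{3054}{7119 - 5331} - \frac{7679}{8439}\right) - -6972\right) 3439 = \left(\left(- \frac{3054}{1788} - \frac{7679}{8439}\right) + 6972\right) 3439 = \left(\left(\left(-3054\right) \frac{1}{1788} - \frac{7679}{8439}\right) + 6972\right) 3439 = \left(\left(- \frac{509}{298} - \frac{7679}{8439}\right) + 6972\right) 3439 = \left(- \frac{6583793}{2514822} + 6972\right) 3439 = \frac{17526755191}{2514822} \cdot 3439 = \frac{60274511101849}{2514822}$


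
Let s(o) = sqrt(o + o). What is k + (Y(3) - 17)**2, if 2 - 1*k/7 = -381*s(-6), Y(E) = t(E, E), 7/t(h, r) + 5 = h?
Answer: 1737/4 + 5334*I*sqrt(3) ≈ 434.25 + 9238.8*I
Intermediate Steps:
t(h, r) = 7/(-5 + h)
Y(E) = 7/(-5 + E)
s(o) = sqrt(2)*sqrt(o) (s(o) = sqrt(2*o) = sqrt(2)*sqrt(o))
k = 14 + 5334*I*sqrt(3) (k = 14 - (-2667)*sqrt(2)*sqrt(-6) = 14 - (-2667)*sqrt(2)*(I*sqrt(6)) = 14 - (-2667)*2*I*sqrt(3) = 14 - (-5334)*I*sqrt(3) = 14 + 5334*I*sqrt(3) ≈ 14.0 + 9238.8*I)
k + (Y(3) - 17)**2 = (14 + 5334*I*sqrt(3)) + (7/(-5 + 3) - 17)**2 = (14 + 5334*I*sqrt(3)) + (7/(-2) - 17)**2 = (14 + 5334*I*sqrt(3)) + (7*(-1/2) - 17)**2 = (14 + 5334*I*sqrt(3)) + (-7/2 - 17)**2 = (14 + 5334*I*sqrt(3)) + (-41/2)**2 = (14 + 5334*I*sqrt(3)) + 1681/4 = 1737/4 + 5334*I*sqrt(3)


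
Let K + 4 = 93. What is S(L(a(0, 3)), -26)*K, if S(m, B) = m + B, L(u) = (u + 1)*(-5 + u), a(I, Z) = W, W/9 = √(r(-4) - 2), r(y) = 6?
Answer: 19669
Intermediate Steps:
K = 89 (K = -4 + 93 = 89)
W = 18 (W = 9*√(6 - 2) = 9*√4 = 9*2 = 18)
a(I, Z) = 18
L(u) = (1 + u)*(-5 + u)
S(m, B) = B + m
S(L(a(0, 3)), -26)*K = (-26 + (-5 + 18² - 4*18))*89 = (-26 + (-5 + 324 - 72))*89 = (-26 + 247)*89 = 221*89 = 19669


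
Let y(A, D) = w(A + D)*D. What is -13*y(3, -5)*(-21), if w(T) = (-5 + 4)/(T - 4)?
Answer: -455/2 ≈ -227.50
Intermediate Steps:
w(T) = -1/(-4 + T)
y(A, D) = -D/(-4 + A + D) (y(A, D) = (-1/(-4 + (A + D)))*D = (-1/(-4 + A + D))*D = -D/(-4 + A + D))
-13*y(3, -5)*(-21) = -(-13)*(-5)/(-4 + 3 - 5)*(-21) = -(-13)*(-5)/(-6)*(-21) = -(-13)*(-5)*(-1)/6*(-21) = -13*(-⅚)*(-21) = (65/6)*(-21) = -455/2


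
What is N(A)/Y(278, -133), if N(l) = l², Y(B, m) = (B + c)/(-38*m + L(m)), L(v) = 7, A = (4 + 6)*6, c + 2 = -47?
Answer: 18219600/229 ≈ 79562.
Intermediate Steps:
c = -49 (c = -2 - 47 = -49)
A = 60 (A = 10*6 = 60)
Y(B, m) = (-49 + B)/(7 - 38*m) (Y(B, m) = (B - 49)/(-38*m + 7) = (-49 + B)/(7 - 38*m))
N(A)/Y(278, -133) = 60²/(((49 - 1*278)/(-7 + 38*(-133)))) = 3600/(((49 - 278)/(-7 - 5054))) = 3600/((-229/(-5061))) = 3600/((-1/5061*(-229))) = 3600/(229/5061) = 3600*(5061/229) = 18219600/229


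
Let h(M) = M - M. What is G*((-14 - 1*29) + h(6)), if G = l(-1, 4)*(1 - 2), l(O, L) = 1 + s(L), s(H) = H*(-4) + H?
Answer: -473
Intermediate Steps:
s(H) = -3*H (s(H) = -4*H + H = -3*H)
l(O, L) = 1 - 3*L
h(M) = 0
G = 11 (G = (1 - 3*4)*(1 - 2) = (1 - 12)*(-1) = -11*(-1) = 11)
G*((-14 - 1*29) + h(6)) = 11*((-14 - 1*29) + 0) = 11*((-14 - 29) + 0) = 11*(-43 + 0) = 11*(-43) = -473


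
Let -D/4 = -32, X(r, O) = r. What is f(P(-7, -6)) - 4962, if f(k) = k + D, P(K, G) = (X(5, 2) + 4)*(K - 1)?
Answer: -4906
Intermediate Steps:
D = 128 (D = -4*(-32) = 128)
P(K, G) = -9 + 9*K (P(K, G) = (5 + 4)*(K - 1) = 9*(-1 + K) = -9 + 9*K)
f(k) = 128 + k (f(k) = k + 128 = 128 + k)
f(P(-7, -6)) - 4962 = (128 + (-9 + 9*(-7))) - 4962 = (128 + (-9 - 63)) - 4962 = (128 - 72) - 4962 = 56 - 4962 = -4906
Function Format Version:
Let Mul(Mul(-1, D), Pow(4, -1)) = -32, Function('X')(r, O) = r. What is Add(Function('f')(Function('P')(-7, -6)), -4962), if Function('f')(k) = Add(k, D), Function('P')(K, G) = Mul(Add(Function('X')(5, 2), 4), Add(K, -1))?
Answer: -4906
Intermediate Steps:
D = 128 (D = Mul(-4, -32) = 128)
Function('P')(K, G) = Add(-9, Mul(9, K)) (Function('P')(K, G) = Mul(Add(5, 4), Add(K, -1)) = Mul(9, Add(-1, K)) = Add(-9, Mul(9, K)))
Function('f')(k) = Add(128, k) (Function('f')(k) = Add(k, 128) = Add(128, k))
Add(Function('f')(Function('P')(-7, -6)), -4962) = Add(Add(128, Add(-9, Mul(9, -7))), -4962) = Add(Add(128, Add(-9, -63)), -4962) = Add(Add(128, -72), -4962) = Add(56, -4962) = -4906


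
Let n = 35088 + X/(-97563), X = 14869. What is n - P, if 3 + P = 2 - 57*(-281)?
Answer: 1860706667/97563 ≈ 19072.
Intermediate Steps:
n = 3423275675/97563 (n = 35088 + 14869/(-97563) = 35088 + 14869*(-1/97563) = 35088 - 14869/97563 = 3423275675/97563 ≈ 35088.)
P = 16016 (P = -3 + (2 - 57*(-281)) = -3 + (2 + 16017) = -3 + 16019 = 16016)
n - P = 3423275675/97563 - 1*16016 = 3423275675/97563 - 16016 = 1860706667/97563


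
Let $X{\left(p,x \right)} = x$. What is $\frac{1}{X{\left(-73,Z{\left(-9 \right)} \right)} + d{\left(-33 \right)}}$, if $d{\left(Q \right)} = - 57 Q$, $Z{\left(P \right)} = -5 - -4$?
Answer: $\frac{1}{1880} \approx 0.00053191$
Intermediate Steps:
$Z{\left(P \right)} = -1$ ($Z{\left(P \right)} = -5 + 4 = -1$)
$\frac{1}{X{\left(-73,Z{\left(-9 \right)} \right)} + d{\left(-33 \right)}} = \frac{1}{-1 - -1881} = \frac{1}{-1 + 1881} = \frac{1}{1880}$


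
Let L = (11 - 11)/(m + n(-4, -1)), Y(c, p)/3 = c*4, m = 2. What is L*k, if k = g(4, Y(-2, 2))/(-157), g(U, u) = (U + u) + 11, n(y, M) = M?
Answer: 0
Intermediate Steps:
Y(c, p) = 12*c (Y(c, p) = 3*(c*4) = 3*(4*c) = 12*c)
L = 0 (L = (11 - 11)/(2 - 1) = 0/1 = 0*1 = 0)
g(U, u) = 11 + U + u
k = 9/157 (k = (11 + 4 + 12*(-2))/(-157) = (11 + 4 - 24)*(-1/157) = -9*(-1/157) = 9/157 ≈ 0.057325)
L*k = 0*(9/157) = 0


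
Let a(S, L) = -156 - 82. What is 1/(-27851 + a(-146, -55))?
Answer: -1/28089 ≈ -3.5601e-5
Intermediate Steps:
a(S, L) = -238
1/(-27851 + a(-146, -55)) = 1/(-27851 - 238) = 1/(-28089) = -1/28089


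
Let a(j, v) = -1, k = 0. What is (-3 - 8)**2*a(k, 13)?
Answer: -121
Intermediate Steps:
(-3 - 8)**2*a(k, 13) = (-3 - 8)**2*(-1) = (-11)**2*(-1) = 121*(-1) = -121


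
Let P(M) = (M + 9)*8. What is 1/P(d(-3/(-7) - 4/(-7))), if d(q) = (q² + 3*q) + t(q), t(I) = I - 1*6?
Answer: 1/64 ≈ 0.015625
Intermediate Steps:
t(I) = -6 + I (t(I) = I - 6 = -6 + I)
d(q) = -6 + q² + 4*q (d(q) = (q² + 3*q) + (-6 + q) = -6 + q² + 4*q)
P(M) = 72 + 8*M (P(M) = (9 + M)*8 = 72 + 8*M)
1/P(d(-3/(-7) - 4/(-7))) = 1/(72 + 8*(-6 + (-3/(-7) - 4/(-7))² + 4*(-3/(-7) - 4/(-7)))) = 1/(72 + 8*(-6 + (-3*(-⅐) - 4*(-⅐))² + 4*(-3*(-⅐) - 4*(-⅐)))) = 1/(72 + 8*(-6 + (3/7 + 4/7)² + 4*(3/7 + 4/7))) = 1/(72 + 8*(-6 + 1² + 4*1)) = 1/(72 + 8*(-6 + 1 + 4)) = 1/(72 + 8*(-1)) = 1/(72 - 8) = 1/64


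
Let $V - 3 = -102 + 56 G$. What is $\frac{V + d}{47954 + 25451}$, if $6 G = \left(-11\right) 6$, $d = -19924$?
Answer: $- \frac{20639}{73405} \approx -0.28117$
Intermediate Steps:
$G = -11$ ($G = \frac{\left(-11\right) 6}{6} = \frac{1}{6} \left(-66\right) = -11$)
$V = -715$ ($V = 3 + \left(-102 + 56 \left(-11\right)\right) = 3 - 718 = -715$)
$\frac{V + d}{47954 + 25451} = \frac{-715 - 19924}{47954 + 25451} = - \frac{20639}{73405}$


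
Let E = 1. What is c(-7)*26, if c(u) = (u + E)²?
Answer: 936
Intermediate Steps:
c(u) = (1 + u)² (c(u) = (u + 1)² = (1 + u)²)
c(-7)*26 = (1 - 7)²*26 = (-6)²*26 = 36*26 = 936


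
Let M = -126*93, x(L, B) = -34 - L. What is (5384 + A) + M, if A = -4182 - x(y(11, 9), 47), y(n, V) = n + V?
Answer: -10462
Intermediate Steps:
y(n, V) = V + n
A = -4128 (A = -4182 - (-34 - (9 + 11)) = -4182 - (-34 - 1*20) = -4182 - (-34 - 20) = -4182 - 1*(-54) = -4182 + 54 = -4128)
M = -11718
(5384 + A) + M = (5384 - 4128) - 11718 = 1256 - 11718 = -10462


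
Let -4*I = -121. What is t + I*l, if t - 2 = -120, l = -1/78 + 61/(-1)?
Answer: -612655/312 ≈ -1963.6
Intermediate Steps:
l = -4759/78 (l = -1*1/78 + 61*(-1) = -1/78 - 61 = -4759/78 ≈ -61.013)
t = -118 (t = 2 - 120 = -118)
I = 121/4 (I = -¼*(-121) = 121/4 ≈ 30.250)
t + I*l = -118 + (121/4)*(-4759/78) = -118 - 575839/312 = -612655/312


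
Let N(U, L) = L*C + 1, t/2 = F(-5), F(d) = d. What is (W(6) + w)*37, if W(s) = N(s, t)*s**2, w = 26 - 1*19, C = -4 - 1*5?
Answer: 121471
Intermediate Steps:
t = -10 (t = 2*(-5) = -10)
C = -9 (C = -4 - 5 = -9)
N(U, L) = 1 - 9*L (N(U, L) = L*(-9) + 1 = -9*L + 1 = 1 - 9*L)
w = 7 (w = 26 - 19 = 7)
W(s) = 91*s**2 (W(s) = (1 - 9*(-10))*s**2 = (1 + 90)*s**2 = 91*s**2)
(W(6) + w)*37 = (91*6**2 + 7)*37 = (91*36 + 7)*37 = (3276 + 7)*37 = 3283*37 = 121471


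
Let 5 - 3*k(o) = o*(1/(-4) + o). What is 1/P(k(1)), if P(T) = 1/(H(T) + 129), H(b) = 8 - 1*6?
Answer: 131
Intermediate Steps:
H(b) = 2 (H(b) = 8 - 6 = 2)
k(o) = 5/3 - o*(-¼ + o)/3 (k(o) = 5/3 - o*(1/(-4) + o)/3 = 5/3 - o*(-¼ + o)/3)
P(T) = 1/131 (P(T) = 1/(2 + 129) = 1/131)
1/P(k(1)) = 1/(1/131) = 131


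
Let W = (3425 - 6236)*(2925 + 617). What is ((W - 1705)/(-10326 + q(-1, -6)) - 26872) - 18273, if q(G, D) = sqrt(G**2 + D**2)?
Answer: -4710812494613/106626239 + 9958267*sqrt(37)/106626239 ≈ -44180.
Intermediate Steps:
q(G, D) = sqrt(D**2 + G**2)
W = -9956562 (W = -2811*3542 = -9956562)
((W - 1705)/(-10326 + q(-1, -6)) - 26872) - 18273 = ((-9956562 - 1705)/(-10326 + sqrt((-6)**2 + (-1)**2)) - 26872) - 18273 = (-9958267/(-10326 + sqrt(36 + 1)) - 26872) - 18273 = (-9958267/(-10326 + sqrt(37)) - 26872) - 18273 = (-26872 - 9958267/(-10326 + sqrt(37))) - 18273 = -45145 - 9958267/(-10326 + sqrt(37))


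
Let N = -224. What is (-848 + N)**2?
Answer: 1149184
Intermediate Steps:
(-848 + N)**2 = (-848 - 224)**2 = (-1072)**2 = 1149184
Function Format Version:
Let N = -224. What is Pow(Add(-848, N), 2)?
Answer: 1149184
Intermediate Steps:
Pow(Add(-848, N), 2) = Pow(Add(-848, -224), 2) = Pow(-1072, 2) = 1149184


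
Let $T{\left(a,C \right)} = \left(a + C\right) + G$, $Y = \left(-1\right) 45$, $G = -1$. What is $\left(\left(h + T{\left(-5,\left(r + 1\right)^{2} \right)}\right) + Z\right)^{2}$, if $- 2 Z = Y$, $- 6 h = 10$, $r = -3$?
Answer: $\frac{12769}{36} \approx 354.69$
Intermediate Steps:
$h = - \frac{5}{3}$ ($h = \left(- \frac{1}{6}\right) 10 = - \frac{5}{3} \approx -1.6667$)
$Y = -45$
$T{\left(a,C \right)} = -1 + C + a$ ($T{\left(a,C \right)} = \left(a + C\right) - 1 = \left(C + a\right) - 1 = -1 + C + a$)
$Z = \frac{45}{2}$ ($Z = \left(- \frac{1}{2}\right) \left(-45\right) = \frac{45}{2} \approx 22.5$)
$\left(\left(h + T{\left(-5,\left(r + 1\right)^{2} \right)}\right) + Z\right)^{2} = \left(\left(- \frac{5}{3} - \left(6 - \left(-3 + 1\right)^{2}\right)\right) + \frac{45}{2}\right)^{2} = \left(\left(- \frac{5}{3} - \left(6 - 4\right)\right) + \frac{45}{2}\right)^{2} = \left(\left(- \frac{5}{3} - 2\right) + \frac{45}{2}\right)^{2} = \left(- \frac{11}{3} + \frac{45}{2}\right)^{2} = \left(\frac{113}{6}\right)^{2} = \frac{12769}{36}$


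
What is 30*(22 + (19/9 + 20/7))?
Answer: 16990/21 ≈ 809.05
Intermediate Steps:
30*(22 + (19/9 + 20/7)) = 30*(22 + 313/63) = 30*(1699/63) = 16990/21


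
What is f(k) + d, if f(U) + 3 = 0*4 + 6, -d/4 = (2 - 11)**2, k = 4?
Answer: -321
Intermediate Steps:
d = -324 (d = -4*(2 - 11)**2 = -4*(-9)**2 = -4*81 = -324)
f(U) = 3 (f(U) = -3 + (0*4 + 6) = -3 + (0 + 6) = -3 + 6 = 3)
f(k) + d = 3 - 324 = -321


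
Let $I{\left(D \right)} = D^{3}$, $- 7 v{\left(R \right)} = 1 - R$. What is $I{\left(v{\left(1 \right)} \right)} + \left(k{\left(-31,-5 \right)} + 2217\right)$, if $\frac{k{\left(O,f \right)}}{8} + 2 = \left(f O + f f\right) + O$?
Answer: $3393$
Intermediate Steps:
$v{\left(R \right)} = - \frac{1}{7} + \frac{R}{7}$ ($v{\left(R \right)} = - \frac{1 - R}{7} = - \frac{1}{7} + \frac{R}{7}$)
$k{\left(O,f \right)} = -16 + 8 O + 8 f^{2} + 8 O f$ ($k{\left(O,f \right)} = -16 + 8 \left(\left(f O + f f\right) + O\right) = -16 + 8 \left(\left(O f + f^{2}\right) + O\right) = -16 + 8 \left(\left(f^{2} + O f\right) + O\right) = -16 + 8 \left(O + f^{2} + O f\right) = -16 + \left(8 O + 8 f^{2} + 8 O f\right) = -16 + 8 O + 8 f^{2} + 8 O f$)
$I{\left(v{\left(1 \right)} \right)} + \left(k{\left(-31,-5 \right)} + 2217\right) = \left(- \frac{1}{7} + \frac{1}{7} \cdot 1\right)^{3} + \left(\left(-16 + 8 \left(-31\right) + 8 \left(-5\right)^{2} + 8 \left(-31\right) \left(-5\right)\right) + 2217\right) = \left(- \frac{1}{7} + \frac{1}{7}\right)^{3} + \left(\left(-16 - 248 + 8 \cdot 25 + 1240\right) + 2217\right) = 0^{3} + \left(\left(-16 - 248 + 200 + 1240\right) + 2217\right) = 0 + \left(1176 + 2217\right) = 0 + 3393 = 3393$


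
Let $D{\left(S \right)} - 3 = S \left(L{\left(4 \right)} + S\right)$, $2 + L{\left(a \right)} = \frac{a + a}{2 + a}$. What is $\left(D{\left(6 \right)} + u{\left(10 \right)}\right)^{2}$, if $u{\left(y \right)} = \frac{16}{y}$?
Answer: $\frac{33489}{25} \approx 1339.6$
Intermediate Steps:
$L{\left(a \right)} = -2 + \frac{2 a}{2 + a}$ ($L{\left(a \right)} = -2 + \frac{a + a}{2 + a} = -2 + \frac{2 a}{2 + a}$)
$D{\left(S \right)} = 3 + S \left(- \frac{2}{3} + S\right)$ ($D{\left(S \right)} = 3 + S \left(- \frac{4}{2 + 4} + S\right) = 3 + S \left(- \frac{4}{6} + S\right) = 3 + S \left(\left(-4\right) \frac{1}{6} + S\right) = 3 + S \left(- \frac{2}{3} + S\right)$)
$\left(D{\left(6 \right)} + u{\left(10 \right)}\right)^{2} = \left(\left(3 + 6^{2} - 4\right) + \frac{16}{10}\right)^{2} = \left(\left(3 + 36 - 4\right) + 16 \cdot \frac{1}{10}\right)^{2} = \left(35 + \frac{8}{5}\right)^{2} = \left(\frac{183}{5}\right)^{2} = \frac{33489}{25}$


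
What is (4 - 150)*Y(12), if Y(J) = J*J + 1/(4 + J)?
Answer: -168265/8 ≈ -21033.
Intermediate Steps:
Y(J) = J**2 + 1/(4 + J)
(4 - 150)*Y(12) = (4 - 150)*((1 + 12**3 + 4*12**2)/(4 + 12)) = -146*(1 + 1728 + 4*144)/16 = -73*(1 + 1728 + 576)/8 = -73*2305/8 = -146*2305/16 = -168265/8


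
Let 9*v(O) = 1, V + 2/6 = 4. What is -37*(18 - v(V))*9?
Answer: -5957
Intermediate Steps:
V = 11/3 (V = -⅓ + 4 = 11/3 ≈ 3.6667)
v(O) = ⅑ (v(O) = (⅑)*1 = ⅑)
-37*(18 - v(V))*9 = -37*(18 - 1*⅑)*9 = -37*(18 - ⅑)*9 = -37*161/9*9 = -5957/9*9 = -5957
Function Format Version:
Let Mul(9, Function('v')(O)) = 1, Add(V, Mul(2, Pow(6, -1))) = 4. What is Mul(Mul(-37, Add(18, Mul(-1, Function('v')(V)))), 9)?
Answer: -5957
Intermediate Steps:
V = Rational(11, 3) (V = Add(Rational(-1, 3), 4) = Rational(11, 3) ≈ 3.6667)
Function('v')(O) = Rational(1, 9) (Function('v')(O) = Mul(Rational(1, 9), 1) = Rational(1, 9))
Mul(Mul(-37, Add(18, Mul(-1, Function('v')(V)))), 9) = Mul(Mul(-37, Add(18, Mul(-1, Rational(1, 9)))), 9) = Mul(Mul(-37, Add(18, Rational(-1, 9))), 9) = Mul(Mul(-37, Rational(161, 9)), 9) = Mul(Rational(-5957, 9), 9) = -5957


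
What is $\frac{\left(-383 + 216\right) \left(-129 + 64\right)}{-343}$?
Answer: $- \frac{10855}{343} \approx -31.647$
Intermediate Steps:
$\frac{\left(-383 + 216\right) \left(-129 + 64\right)}{-343} = \left(-167\right) \left(-65\right) \left(- \frac{1}{343}\right) = 10855 \left(- \frac{1}{343}\right) = - \frac{10855}{343}$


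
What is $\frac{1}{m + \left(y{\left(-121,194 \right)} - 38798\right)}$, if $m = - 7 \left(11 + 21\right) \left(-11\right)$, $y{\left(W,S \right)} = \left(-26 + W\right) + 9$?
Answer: $- \frac{1}{36472} \approx -2.7418 \cdot 10^{-5}$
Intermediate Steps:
$y{\left(W,S \right)} = -17 + W$
$m = 2464$ ($m = \left(-7\right) 32 \left(-11\right) = \left(-224\right) \left(-11\right) = 2464$)
$\frac{1}{m + \left(y{\left(-121,194 \right)} - 38798\right)} = \frac{1}{2464 - 38936} = \frac{1}{-36472} = - \frac{1}{36472}$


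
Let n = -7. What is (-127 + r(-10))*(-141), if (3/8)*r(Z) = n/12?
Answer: 54379/3 ≈ 18126.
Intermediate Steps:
r(Z) = -14/9 (r(Z) = 8*(-7/12)/3 = 8*(-7*1/12)/3 = (8/3)*(-7/12) = -14/9)
(-127 + r(-10))*(-141) = (-127 - 14/9)*(-141) = -1157/9*(-141) = 54379/3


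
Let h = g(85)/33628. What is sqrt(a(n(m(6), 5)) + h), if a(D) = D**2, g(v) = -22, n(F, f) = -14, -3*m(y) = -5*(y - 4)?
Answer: sqrt(55411091862)/16814 ≈ 14.000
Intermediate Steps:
m(y) = -20/3 + 5*y/3 (m(y) = -(-5)*(y - 4)/3 = -(-5)*(-4 + y)/3 = -(20 - 5*y)/3 = -20/3 + 5*y/3)
h = -11/16814 (h = -22/33628 = -22*1/33628 = -11/16814 ≈ -0.00065422)
sqrt(a(n(m(6), 5)) + h) = sqrt((-14)**2 - 11/16814) = sqrt(196 - 11/16814) = sqrt(3295533/16814) = sqrt(55411091862)/16814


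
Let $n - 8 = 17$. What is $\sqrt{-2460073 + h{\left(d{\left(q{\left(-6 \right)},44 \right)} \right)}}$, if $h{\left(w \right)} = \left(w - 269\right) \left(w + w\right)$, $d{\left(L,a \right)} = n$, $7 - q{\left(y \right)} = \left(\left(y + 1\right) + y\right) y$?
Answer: $3 i \sqrt{274697} \approx 1572.3 i$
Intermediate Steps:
$n = 25$ ($n = 8 + 17 = 25$)
$q{\left(y \right)} = 7 - y \left(1 + 2 y\right)$ ($q{\left(y \right)} = 7 - \left(\left(y + 1\right) + y\right) y = 7 - \left(\left(1 + y\right) + y\right) y = 7 - \left(1 + 2 y\right) y = 7 - y \left(1 + 2 y\right)$)
$d{\left(L,a \right)} = 25$
$h{\left(w \right)} = 2 w \left(-269 + w\right)$ ($h{\left(w \right)} = \left(-269 + w\right) 2 w = 2 w \left(-269 + w\right)$)
$\sqrt{-2460073 + h{\left(d{\left(q{\left(-6 \right)},44 \right)} \right)}} = \sqrt{-2460073 + 2 \cdot 25 \left(-269 + 25\right)} = \sqrt{-2460073 + 2 \cdot 25 \left(-244\right)} = \sqrt{-2460073 - 12200} = \sqrt{-2472273} = 3 i \sqrt{274697}$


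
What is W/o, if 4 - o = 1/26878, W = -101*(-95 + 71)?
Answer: 21717424/35837 ≈ 606.01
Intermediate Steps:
W = 2424 (W = -101*(-24) = 2424)
o = 107511/26878 (o = 4 - 1/26878 = 107511/26878 ≈ 4.0000)
W/o = 2424/(107511/26878) = 2424*(26878/107511) = 21717424/35837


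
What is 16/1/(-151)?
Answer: -2416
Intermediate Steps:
16/1/(-151) = 16/(-1/151) = -151*16 = -2416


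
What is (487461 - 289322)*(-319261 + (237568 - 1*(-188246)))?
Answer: 21112304867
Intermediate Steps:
(487461 - 289322)*(-319261 + (237568 - 1*(-188246))) = 198139*(-319261 + (237568 + 188246)) = 198139*(-319261 + 425814) = 198139*106553 = 21112304867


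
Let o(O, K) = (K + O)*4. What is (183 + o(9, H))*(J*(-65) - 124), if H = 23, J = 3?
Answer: -99209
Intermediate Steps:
o(O, K) = 4*K + 4*O
(183 + o(9, H))*(J*(-65) - 124) = (183 + (4*23 + 4*9))*(3*(-65) - 124) = (183 + (92 + 36))*(-195 - 124) = (183 + 128)*(-319) = 311*(-319) = -99209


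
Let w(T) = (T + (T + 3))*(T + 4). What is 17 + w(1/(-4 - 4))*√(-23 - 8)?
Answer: 17 + 341*I*√31/32 ≈ 17.0 + 59.331*I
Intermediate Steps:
w(T) = (3 + 2*T)*(4 + T) (w(T) = (T + (3 + T))*(4 + T) = (3 + 2*T)*(4 + T))
17 + w(1/(-4 - 4))*√(-23 - 8) = 17 + (12 + 2*(1/(-4 - 4))² + 11/(-4 - 4))*√(-23 - 8) = 17 + (12 + 2*(1/(-8))² + 11/(-8))*√(-31) = 17 + (12 + 2*(-⅛)² + 11*(-⅛))*(I*√31) = 17 + (12 + 2*(1/64) - 11/8)*(I*√31) = 17 + (12 + 1/32 - 11/8)*(I*√31) = 17 + 341*(I*√31)/32 = 17 + 341*I*√31/32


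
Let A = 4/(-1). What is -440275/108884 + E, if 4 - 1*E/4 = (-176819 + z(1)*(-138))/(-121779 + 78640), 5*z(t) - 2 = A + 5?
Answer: -104428877869/23485734380 ≈ -4.4465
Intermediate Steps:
A = -4 (A = 4*(-1) = -4)
z(t) = 3/5 (z(t) = 2/5 + (-4 + 5)/5 = 2/5 + (1/5)*1 = 2/5 + 1/5 = 3/5)
E = -86916/215695 (E = 16 - 4*(-176819 + (3/5)*(-138))/(-121779 + 78640) = 16 - 4*(-176819 - 414/5)/(-43139) = 16 - (-3538036)*(-1)/(5*43139) = 16 - 4*884509/215695 = 16 - 3538036/215695 = -86916/215695 ≈ -0.40296)
-440275/108884 + E = -440275/108884 - 86916/215695 = -104428877869/23485734380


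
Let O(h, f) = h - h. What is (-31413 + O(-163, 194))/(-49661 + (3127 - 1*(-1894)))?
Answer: 10471/14880 ≈ 0.70370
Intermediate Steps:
O(h, f) = 0
(-31413 + O(-163, 194))/(-49661 + (3127 - 1*(-1894))) = (-31413 + 0)/(-49661 + (3127 - 1*(-1894))) = -31413/(-49661 + (3127 + 1894)) = -31413/(-49661 + 5021) = -31413/(-44640) = -31413*(-1/44640) = 10471/14880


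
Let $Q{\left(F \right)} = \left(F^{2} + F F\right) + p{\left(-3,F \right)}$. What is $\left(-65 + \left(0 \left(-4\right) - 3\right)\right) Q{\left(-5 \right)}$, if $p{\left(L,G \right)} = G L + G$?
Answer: $-4080$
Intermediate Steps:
$p{\left(L,G \right)} = G + G L$
$Q{\left(F \right)} = - 2 F + 2 F^{2}$ ($Q{\left(F \right)} = \left(F^{2} + F F\right) + F \left(1 - 3\right) = \left(F^{2} + F^{2}\right) + F \left(-2\right) = 2 F^{2} - 2 F = - 2 F + 2 F^{2}$)
$\left(-65 + \left(0 \left(-4\right) - 3\right)\right) Q{\left(-5 \right)} = \left(-65 + \left(0 \left(-4\right) - 3\right)\right) 2 \left(-5\right) \left(-1 - 5\right) = \left(-65 + \left(0 - 3\right)\right) 2 \left(-5\right) \left(-6\right) = \left(-65 - 3\right) 60 = \left(-68\right) 60 = -4080$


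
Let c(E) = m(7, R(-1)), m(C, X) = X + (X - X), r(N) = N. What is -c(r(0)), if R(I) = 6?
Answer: -6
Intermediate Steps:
m(C, X) = X (m(C, X) = X + 0 = X)
c(E) = 6
-c(r(0)) = -1*6 = -6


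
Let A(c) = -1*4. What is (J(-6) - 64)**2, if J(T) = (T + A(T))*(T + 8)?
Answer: 7056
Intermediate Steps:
A(c) = -4
J(T) = (-4 + T)*(8 + T) (J(T) = (T - 4)*(T + 8) = (-4 + T)*(8 + T))
(J(-6) - 64)**2 = ((-32 + (-6)**2 + 4*(-6)) - 64)**2 = ((-32 + 36 - 24) - 64)**2 = (-20 - 64)**2 = (-84)**2 = 7056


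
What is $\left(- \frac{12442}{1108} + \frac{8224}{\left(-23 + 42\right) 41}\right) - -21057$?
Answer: $\frac{9087195199}{431566} \approx 21056.0$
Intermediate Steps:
$\left(- \frac{12442}{1108} + \frac{8224}{\left(-23 + 42\right) 41}\right) - -21057 = \left(\left(-12442\right) \frac{1}{1108} + \frac{8224}{19 \cdot 41}\right) + 21057 = \left(- \frac{6221}{554} + \frac{8224}{779}\right) + 21057 = - \frac{290063}{431566} + 21057 = \frac{9087195199}{431566}$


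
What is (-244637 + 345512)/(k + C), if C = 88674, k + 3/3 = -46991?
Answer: 33625/13894 ≈ 2.4201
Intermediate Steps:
k = -46992 (k = -1 - 46991 = -46992)
(-244637 + 345512)/(k + C) = (-244637 + 345512)/(-46992 + 88674) = 100875/41682 = 100875*(1/41682) = 33625/13894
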